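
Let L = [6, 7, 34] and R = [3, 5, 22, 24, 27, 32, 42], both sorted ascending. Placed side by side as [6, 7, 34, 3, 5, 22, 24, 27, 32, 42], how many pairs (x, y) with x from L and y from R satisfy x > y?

10

Take each right-half value and tally the left-half values above it:
r = 3: 6, 7, 34 → 3
r = 5: 6, 7, 34 → 3
r = 22: 34 → 1
r = 24: 34 → 1
r = 27: 34 → 1
r = 32: 34 → 1
r = 42: none → 0
Cross-inversions: 3 + 3 + 1 + 1 + 1 + 1 + 0 = 10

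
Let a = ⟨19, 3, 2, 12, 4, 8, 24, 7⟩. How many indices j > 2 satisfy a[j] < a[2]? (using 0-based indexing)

0

The element at index 2 is 2.
Elements after it: 12, 4, 8, 24, 7
None of them are smaller than 2.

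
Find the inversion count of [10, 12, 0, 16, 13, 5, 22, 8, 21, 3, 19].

For each element, count later entries that are smaller:
10: 4
12: 4
0: 0
16: 4
13: 3
5: 1
22: 4
8: 1
21: 2
3: 0
19: 0
Sum: 4 + 4 + 0 + 4 + 3 + 1 + 4 + 1 + 2 + 0 + 0 = 23

There are 23 out-of-order pairs.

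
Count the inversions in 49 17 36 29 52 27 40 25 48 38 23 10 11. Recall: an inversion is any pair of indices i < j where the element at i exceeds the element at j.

There are 53 inversions.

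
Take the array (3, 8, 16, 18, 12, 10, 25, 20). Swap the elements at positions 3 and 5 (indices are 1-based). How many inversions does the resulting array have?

Positions 3 and 5 hold 16 and 12; after swapping, the array is [3, 8, 12, 18, 16, 10, 25, 20].
Element-by-element contributions:
3: 0
8: 0
12: 1
18: 2
16: 1
10: 0
25: 1
20: 0
Sum: 0 + 0 + 1 + 2 + 1 + 0 + 1 + 0 = 5

Inversions: 5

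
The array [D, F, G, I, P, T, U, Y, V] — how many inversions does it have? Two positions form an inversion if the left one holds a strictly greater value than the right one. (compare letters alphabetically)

Sweep left to right; for each value list the smaller values that follow it:
D → none → 0
F → none → 0
G → none → 0
I → none → 0
P → none → 0
T → none → 0
U → none → 0
Y → V → 1
V → none → 0
Sum: 0 + 0 + 0 + 0 + 0 + 0 + 0 + 1 + 0 = 1

1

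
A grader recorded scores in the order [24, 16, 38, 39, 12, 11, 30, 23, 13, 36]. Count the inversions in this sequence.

There are 24 out-of-order pairs.

Element-by-element contributions:
24 → 16, 12, 11, 23, 13 → 5
16 → 12, 11, 13 → 3
38 → 12, 11, 30, 23, 13, 36 → 6
39 → 12, 11, 30, 23, 13, 36 → 6
12 → 11 → 1
11 → none → 0
30 → 23, 13 → 2
23 → 13 → 1
13 → none → 0
36 → none → 0
Sum: 5 + 3 + 6 + 6 + 1 + 0 + 2 + 1 + 0 + 0 = 24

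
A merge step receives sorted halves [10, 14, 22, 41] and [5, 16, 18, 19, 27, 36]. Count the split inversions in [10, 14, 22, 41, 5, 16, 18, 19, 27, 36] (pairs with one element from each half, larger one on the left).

12 split inversions

Take each right-half value and tally the left-half values above it:
r = 5: 10, 14, 22, 41 → 4
r = 16: 22, 41 → 2
r = 18: 22, 41 → 2
r = 19: 22, 41 → 2
r = 27: 41 → 1
r = 36: 41 → 1
Cross-inversions: 4 + 2 + 2 + 2 + 1 + 1 = 12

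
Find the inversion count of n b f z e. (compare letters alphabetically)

Count, for each position, how many later elements it exceeds:
n: 3
b: 0
f: 1
z: 1
e: 0
Sum: 3 + 0 + 1 + 1 + 0 = 5

5 inversions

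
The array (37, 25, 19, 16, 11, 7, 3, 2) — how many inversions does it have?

Inversions: 28

Count, for each position, how many later elements it exceeds:
37: 7
25: 6
19: 5
16: 4
11: 3
7: 2
3: 1
2: 0
Sum: 7 + 6 + 5 + 4 + 3 + 2 + 1 + 0 = 28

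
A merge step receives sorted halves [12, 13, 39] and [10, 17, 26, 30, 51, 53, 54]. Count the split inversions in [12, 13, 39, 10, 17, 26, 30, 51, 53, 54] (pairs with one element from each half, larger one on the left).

For each element r of the right run, count left-run elements greater than r:
r = 10: 12, 13, 39 → 3
r = 17: 39 → 1
r = 26: 39 → 1
r = 30: 39 → 1
r = 51: none → 0
r = 53: none → 0
r = 54: none → 0
Cross-inversions: 3 + 1 + 1 + 1 + 0 + 0 + 0 = 6

Split inversions: 6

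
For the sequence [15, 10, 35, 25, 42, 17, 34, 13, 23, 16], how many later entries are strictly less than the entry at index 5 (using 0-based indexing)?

2

The element at index 5 is 17.
Elements after it: 34, 13, 23, 16
Those smaller than 17: 13, 16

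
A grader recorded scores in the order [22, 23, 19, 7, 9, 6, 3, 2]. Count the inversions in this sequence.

26

Count, for each position, how many later elements it exceeds:
22: 6
23: 6
19: 5
7: 3
9: 3
6: 2
3: 1
2: 0
Sum: 6 + 6 + 5 + 3 + 3 + 2 + 1 + 0 = 26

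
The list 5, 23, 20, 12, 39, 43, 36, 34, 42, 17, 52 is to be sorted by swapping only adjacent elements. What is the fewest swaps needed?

Minimum adjacent swaps = number of inversions (each swap of adjacent out-of-order elements removes one inversion and no swap can remove more).
Count inversions — for each element, later elements that are smaller:
5: none → 0
23: 20, 12, 17 → 3
20: 12, 17 → 2
12: none → 0
39: 36, 34, 17 → 3
43: 36, 34, 42, 17 → 4
36: 34, 17 → 2
34: 17 → 1
42: 17 → 1
17: none → 0
52: none → 0
Total inversions: 0 + 3 + 2 + 0 + 3 + 4 + 2 + 1 + 1 + 0 + 0 = 16

Swaps: 16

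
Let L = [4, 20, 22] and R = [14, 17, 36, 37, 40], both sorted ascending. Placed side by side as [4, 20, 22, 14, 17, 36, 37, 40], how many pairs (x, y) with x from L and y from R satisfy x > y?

4

For each element r of the right run, count left-run elements greater than r:
r = 14: 20, 22 → 2
r = 17: 20, 22 → 2
r = 36: none → 0
r = 37: none → 0
r = 40: none → 0
Cross-inversions: 2 + 2 + 0 + 0 + 0 = 4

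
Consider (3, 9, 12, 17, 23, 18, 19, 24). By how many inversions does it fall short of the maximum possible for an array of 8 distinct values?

26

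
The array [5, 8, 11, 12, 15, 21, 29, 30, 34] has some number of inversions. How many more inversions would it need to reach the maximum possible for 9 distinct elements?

Maximum inversions for 9 distinct elements is C(9, 2) = 9·8/2 = 36.
Current inversions — for each element, count later smaller elements:
5: 0
8: 0
11: 0
12: 0
15: 0
21: 0
29: 0
30: 0
34: 0
Current total: 0 + 0 + 0 + 0 + 0 + 0 + 0 + 0 + 0 = 0
Shortfall: 36 − 0 = 36

36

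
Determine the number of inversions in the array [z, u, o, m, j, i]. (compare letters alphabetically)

There are 15 inversions.

Element-by-element contributions:
z → u, o, m, j, i → 5
u → o, m, j, i → 4
o → m, j, i → 3
m → j, i → 2
j → i → 1
i → none → 0
Sum: 5 + 4 + 3 + 2 + 1 + 0 = 15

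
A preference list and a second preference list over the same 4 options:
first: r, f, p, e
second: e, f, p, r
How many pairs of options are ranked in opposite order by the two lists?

Assign each item its position (1..4) in the first ordering, then rewrite the second ordering as that position sequence:
positions: r→1, f→2, p→3, e→4
second ordering as positions: [4, 2, 3, 1]
Discordant pairs = inversions in this position sequence.
4: 2, 3, 1 → 3
2: 1 → 1
3: 1 → 1
1: 0
Total: 3 + 1 + 1 + 0 = 5

5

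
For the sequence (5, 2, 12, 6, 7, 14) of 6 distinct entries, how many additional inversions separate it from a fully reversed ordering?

12 inversions short

Maximum inversions for 6 distinct elements is C(6, 2) = 6·5/2 = 15.
Current inversions — for each element, count later smaller elements:
5: 1
2: 0
12: 2
6: 0
7: 0
14: 0
Current total: 1 + 0 + 2 + 0 + 0 + 0 = 3
Shortfall: 15 − 3 = 12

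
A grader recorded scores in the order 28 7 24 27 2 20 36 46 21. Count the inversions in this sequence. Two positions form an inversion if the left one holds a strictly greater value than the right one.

15 out-of-order pairs

Element-by-element contributions:
28: 6
7: 1
24: 3
27: 3
2: 0
20: 0
36: 1
46: 1
21: 0
Sum: 6 + 1 + 3 + 3 + 0 + 0 + 1 + 1 + 0 = 15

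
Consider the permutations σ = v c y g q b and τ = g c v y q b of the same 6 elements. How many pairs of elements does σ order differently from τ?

Assign each item its position (1..6) in the first ordering, then rewrite the second ordering as that position sequence:
positions: v→1, c→2, y→3, g→4, q→5, b→6
second ordering as positions: [4, 2, 1, 3, 5, 6]
Discordant pairs = inversions in this position sequence.
4: 2, 1, 3 → 3
2: 1 → 1
1: 0
3: 0
5: 0
6: 0
Total: 3 + 1 + 0 + 0 + 0 + 0 = 4

4 discordant pairs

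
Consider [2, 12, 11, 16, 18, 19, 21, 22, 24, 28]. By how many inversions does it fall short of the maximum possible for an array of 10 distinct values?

44

Maximum inversions for 10 distinct elements is C(10, 2) = 10·9/2 = 45.
Current inversions — for each element, count later smaller elements:
2: 0
12: 1
11: 0
16: 0
18: 0
19: 0
21: 0
22: 0
24: 0
28: 0
Current total: 0 + 1 + 0 + 0 + 0 + 0 + 0 + 0 + 0 + 0 = 1
Shortfall: 45 − 1 = 44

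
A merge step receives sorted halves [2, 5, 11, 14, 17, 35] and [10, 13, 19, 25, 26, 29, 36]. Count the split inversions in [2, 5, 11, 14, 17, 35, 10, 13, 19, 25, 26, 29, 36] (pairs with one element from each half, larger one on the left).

11

Take each right-half value and tally the left-half values above it:
r = 10: 11, 14, 17, 35 → 4
r = 13: 14, 17, 35 → 3
r = 19: 35 → 1
r = 25: 35 → 1
r = 26: 35 → 1
r = 29: 35 → 1
r = 36: none → 0
Cross-inversions: 4 + 3 + 1 + 1 + 1 + 1 + 0 = 11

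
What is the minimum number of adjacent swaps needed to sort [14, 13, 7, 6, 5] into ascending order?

10 swaps

Each adjacent swap fixes exactly one inversion, so the minimum swap count equals the number of inversions.
Count inversions — for each element, later elements that are smaller:
14: 13, 7, 6, 5 → 4
13: 7, 6, 5 → 3
7: 6, 5 → 2
6: 5 → 1
5: none → 0
Total inversions: 4 + 3 + 2 + 1 + 0 = 10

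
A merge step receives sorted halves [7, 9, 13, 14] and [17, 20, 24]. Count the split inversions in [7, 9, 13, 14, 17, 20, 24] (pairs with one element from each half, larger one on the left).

0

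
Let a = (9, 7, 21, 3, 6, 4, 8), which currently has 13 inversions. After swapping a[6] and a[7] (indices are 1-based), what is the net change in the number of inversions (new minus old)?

+1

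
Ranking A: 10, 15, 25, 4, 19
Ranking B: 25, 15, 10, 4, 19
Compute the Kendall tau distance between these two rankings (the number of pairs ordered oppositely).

Discordant pairs: 3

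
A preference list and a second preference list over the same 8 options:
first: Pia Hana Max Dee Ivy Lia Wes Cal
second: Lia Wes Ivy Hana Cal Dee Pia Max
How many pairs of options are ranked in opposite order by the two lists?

20 pairs

Assign each item its position (1..8) in the first ordering, then rewrite the second ordering as that position sequence:
positions: Pia→1, Hana→2, Max→3, Dee→4, Ivy→5, Lia→6, Wes→7, Cal→8
second ordering as positions: [6, 7, 5, 2, 8, 4, 1, 3]
Discordant pairs = inversions in this position sequence.
6: 5, 2, 4, 1, 3 → 5
7: 5, 2, 4, 1, 3 → 5
5: 2, 4, 1, 3 → 4
2: 1 → 1
8: 4, 1, 3 → 3
4: 1, 3 → 2
1: 0
3: 0
Total: 5 + 5 + 4 + 1 + 3 + 2 + 0 + 0 = 20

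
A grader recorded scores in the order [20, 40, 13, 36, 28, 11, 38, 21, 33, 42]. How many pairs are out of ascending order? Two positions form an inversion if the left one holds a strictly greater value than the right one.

18

Element-by-element contributions:
20 → 13, 11 → 2
40 → 13, 36, 28, 11, 38, 21, 33 → 7
13 → 11 → 1
36 → 28, 11, 21, 33 → 4
28 → 11, 21 → 2
11 → none → 0
38 → 21, 33 → 2
21 → none → 0
33 → none → 0
42 → none → 0
Sum: 2 + 7 + 1 + 4 + 2 + 0 + 2 + 0 + 0 + 0 = 18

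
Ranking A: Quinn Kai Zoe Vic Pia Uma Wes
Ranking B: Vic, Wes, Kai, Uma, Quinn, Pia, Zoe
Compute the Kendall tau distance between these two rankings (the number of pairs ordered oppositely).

Assign each item its position (1..7) in the first ordering, then rewrite the second ordering as that position sequence:
positions: Quinn→1, Kai→2, Zoe→3, Vic→4, Pia→5, Uma→6, Wes→7
second ordering as positions: [4, 7, 2, 6, 1, 5, 3]
Discordant pairs = inversions in this position sequence.
4: 2, 1, 3 → 3
7: 2, 6, 1, 5, 3 → 5
2: 1 → 1
6: 1, 5, 3 → 3
1: 0
5: 3 → 1
3: 0
Total: 3 + 5 + 1 + 3 + 0 + 1 + 0 = 13

13 discordant pairs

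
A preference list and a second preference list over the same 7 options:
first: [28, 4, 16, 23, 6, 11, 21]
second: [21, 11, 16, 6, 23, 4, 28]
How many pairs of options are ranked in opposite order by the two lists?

Assign each item its position (1..7) in the first ordering, then rewrite the second ordering as that position sequence:
positions: 28→1, 4→2, 16→3, 23→4, 6→5, 11→6, 21→7
second ordering as positions: [7, 6, 3, 5, 4, 2, 1]
Discordant pairs = inversions in this position sequence.
7: 6, 3, 5, 4, 2, 1 → 6
6: 3, 5, 4, 2, 1 → 5
3: 2, 1 → 2
5: 4, 2, 1 → 3
4: 2, 1 → 2
2: 1 → 1
1: 0
Total: 6 + 5 + 2 + 3 + 2 + 1 + 0 = 19

19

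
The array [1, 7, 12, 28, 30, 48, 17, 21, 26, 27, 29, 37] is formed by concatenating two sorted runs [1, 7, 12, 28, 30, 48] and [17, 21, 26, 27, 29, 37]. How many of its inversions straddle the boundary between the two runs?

15 split inversions

For each element r of the right run, count left-run elements greater than r:
r = 17: 28, 30, 48 → 3
r = 21: 28, 30, 48 → 3
r = 26: 28, 30, 48 → 3
r = 27: 28, 30, 48 → 3
r = 29: 30, 48 → 2
r = 37: 48 → 1
Cross-inversions: 3 + 3 + 3 + 3 + 2 + 1 = 15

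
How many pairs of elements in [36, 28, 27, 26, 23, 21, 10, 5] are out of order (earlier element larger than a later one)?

28

Element-by-element contributions:
36 → 28, 27, 26, 23, 21, 10, 5 → 7
28 → 27, 26, 23, 21, 10, 5 → 6
27 → 26, 23, 21, 10, 5 → 5
26 → 23, 21, 10, 5 → 4
23 → 21, 10, 5 → 3
21 → 10, 5 → 2
10 → 5 → 1
5 → none → 0
Sum: 7 + 6 + 5 + 4 + 3 + 2 + 1 + 0 = 28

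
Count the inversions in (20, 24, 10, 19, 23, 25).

Out-of-order index pairs (0-indexed):
(0,2): 20 > 10
(0,3): 20 > 19
(1,2): 24 > 10
(1,3): 24 > 19
(1,4): 24 > 23
That's 5 pairs.

5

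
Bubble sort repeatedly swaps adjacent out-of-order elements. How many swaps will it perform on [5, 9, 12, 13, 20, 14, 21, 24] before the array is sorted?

Each adjacent swap fixes exactly one inversion, so the minimum swap count equals the number of inversions.
Count inversions — for each element, later elements that are smaller:
5: none → 0
9: none → 0
12: none → 0
13: none → 0
20: 14 → 1
14: none → 0
21: none → 0
24: none → 0
Total inversions: 0 + 0 + 0 + 0 + 1 + 0 + 0 + 0 = 1

1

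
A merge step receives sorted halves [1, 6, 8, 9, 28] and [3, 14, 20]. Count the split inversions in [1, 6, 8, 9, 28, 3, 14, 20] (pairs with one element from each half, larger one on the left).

6 cross-inversions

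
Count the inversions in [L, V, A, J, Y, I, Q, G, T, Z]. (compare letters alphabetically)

18

Sweep left to right; for each value list the smaller values that follow it:
L: 4
V: 6
A: 0
J: 2
Y: 4
I: 1
Q: 1
G: 0
T: 0
Z: 0
Sum: 4 + 6 + 0 + 2 + 4 + 1 + 1 + 0 + 0 + 0 = 18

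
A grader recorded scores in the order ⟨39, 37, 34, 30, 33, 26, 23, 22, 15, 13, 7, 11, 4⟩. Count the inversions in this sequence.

Out-of-order pairs: 76

Sweep left to right; for each value list the smaller values that follow it:
39: 12
37: 11
34: 10
30: 8
33: 8
26: 7
23: 6
22: 5
15: 4
13: 3
7: 1
11: 1
4: 0
Sum: 12 + 11 + 10 + 8 + 8 + 7 + 6 + 5 + 4 + 3 + 1 + 1 + 0 = 76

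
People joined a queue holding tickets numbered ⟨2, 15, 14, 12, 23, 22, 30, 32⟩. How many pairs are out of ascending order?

For each element, count later entries that are smaller:
2: 0
15: 2
14: 1
12: 0
23: 1
22: 0
30: 0
32: 0
Sum: 0 + 2 + 1 + 0 + 1 + 0 + 0 + 0 = 4

4 out-of-order pairs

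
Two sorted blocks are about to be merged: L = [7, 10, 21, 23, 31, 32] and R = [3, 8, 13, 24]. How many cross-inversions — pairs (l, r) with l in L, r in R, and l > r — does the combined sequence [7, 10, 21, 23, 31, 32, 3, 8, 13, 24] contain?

17 cross-inversions

Take each right-half value and tally the left-half values above it:
r = 3: 7, 10, 21, 23, 31, 32 → 6
r = 8: 10, 21, 23, 31, 32 → 5
r = 13: 21, 23, 31, 32 → 4
r = 24: 31, 32 → 2
Cross-inversions: 6 + 5 + 4 + 2 = 17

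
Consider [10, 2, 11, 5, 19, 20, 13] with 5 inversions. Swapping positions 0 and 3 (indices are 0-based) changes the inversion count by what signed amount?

-1

Positions 0 and 3 hold 10 and 5; after swapping, the array is [5, 2, 11, 10, 19, 20, 13].
For each element, count later entries that are smaller:
5 → 2 → 1
2 → none → 0
11 → 10 → 1
10 → none → 0
19 → 13 → 1
20 → 13 → 1
13 → none → 0
Sum: 1 + 0 + 1 + 0 + 1 + 1 + 0 = 4
Change: 4 − 5 = -1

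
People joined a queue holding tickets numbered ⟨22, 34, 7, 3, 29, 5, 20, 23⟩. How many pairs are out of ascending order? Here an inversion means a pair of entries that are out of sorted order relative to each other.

There are 15 inversions.

Count, for each position, how many later elements it exceeds:
22: 4
34: 6
7: 2
3: 0
29: 3
5: 0
20: 0
23: 0
Sum: 4 + 6 + 2 + 0 + 3 + 0 + 0 + 0 = 15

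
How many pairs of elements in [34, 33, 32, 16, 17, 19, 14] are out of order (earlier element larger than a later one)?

Element-by-element contributions:
34 → 33, 32, 16, 17, 19, 14 → 6
33 → 32, 16, 17, 19, 14 → 5
32 → 16, 17, 19, 14 → 4
16 → 14 → 1
17 → 14 → 1
19 → 14 → 1
14 → none → 0
Sum: 6 + 5 + 4 + 1 + 1 + 1 + 0 = 18

Inversions: 18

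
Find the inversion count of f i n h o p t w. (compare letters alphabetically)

Count, for each position, how many later elements it exceeds:
f → none → 0
i → h → 1
n → h → 1
h → none → 0
o → none → 0
p → none → 0
t → none → 0
w → none → 0
Sum: 0 + 1 + 1 + 0 + 0 + 0 + 0 + 0 = 2

2 inversions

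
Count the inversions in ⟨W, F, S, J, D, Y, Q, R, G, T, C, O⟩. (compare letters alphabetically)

38

Element-by-element contributions:
W: 10
F: 2
S: 7
J: 3
D: 1
Y: 6
Q: 3
R: 3
G: 1
T: 2
C: 0
O: 0
Sum: 10 + 2 + 7 + 3 + 1 + 6 + 3 + 3 + 1 + 2 + 0 + 0 = 38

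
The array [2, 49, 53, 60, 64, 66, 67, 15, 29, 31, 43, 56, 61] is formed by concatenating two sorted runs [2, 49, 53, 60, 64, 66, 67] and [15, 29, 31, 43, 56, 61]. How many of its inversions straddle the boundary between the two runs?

Take each right-half value and tally the left-half values above it:
r = 15: 49, 53, 60, 64, 66, 67 → 6
r = 29: 49, 53, 60, 64, 66, 67 → 6
r = 31: 49, 53, 60, 64, 66, 67 → 6
r = 43: 49, 53, 60, 64, 66, 67 → 6
r = 56: 60, 64, 66, 67 → 4
r = 61: 64, 66, 67 → 3
Cross-inversions: 6 + 6 + 6 + 6 + 4 + 3 = 31

31 split inversions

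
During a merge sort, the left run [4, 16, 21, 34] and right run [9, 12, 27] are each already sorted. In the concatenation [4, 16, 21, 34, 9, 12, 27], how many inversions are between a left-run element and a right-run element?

Take each right-half value and tally the left-half values above it:
r = 9: 16, 21, 34 → 3
r = 12: 16, 21, 34 → 3
r = 27: 34 → 1
Cross-inversions: 3 + 3 + 1 = 7

7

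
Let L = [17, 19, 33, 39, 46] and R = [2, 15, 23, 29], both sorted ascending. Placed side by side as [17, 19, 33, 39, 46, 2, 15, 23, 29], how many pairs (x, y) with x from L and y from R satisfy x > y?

There are 16 cross-inversions.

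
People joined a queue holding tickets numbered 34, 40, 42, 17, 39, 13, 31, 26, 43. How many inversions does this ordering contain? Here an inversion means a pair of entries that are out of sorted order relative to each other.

Count, for each position, how many later elements it exceeds:
34: 4
40: 5
42: 5
17: 1
39: 3
13: 0
31: 1
26: 0
43: 0
Sum: 4 + 5 + 5 + 1 + 3 + 0 + 1 + 0 + 0 = 19

19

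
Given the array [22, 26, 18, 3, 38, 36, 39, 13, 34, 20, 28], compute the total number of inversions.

For each element, count later entries that are smaller:
22 → 18, 3, 13, 20 → 4
26 → 18, 3, 13, 20 → 4
18 → 3, 13 → 2
3 → none → 0
38 → 36, 13, 34, 20, 28 → 5
36 → 13, 34, 20, 28 → 4
39 → 13, 34, 20, 28 → 4
13 → none → 0
34 → 20, 28 → 2
20 → none → 0
28 → none → 0
Sum: 4 + 4 + 2 + 0 + 5 + 4 + 4 + 0 + 2 + 0 + 0 = 25

25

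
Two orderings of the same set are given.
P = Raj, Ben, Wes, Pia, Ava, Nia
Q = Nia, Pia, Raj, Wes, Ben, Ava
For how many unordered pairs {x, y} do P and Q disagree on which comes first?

Assign each item its position (1..6) in the first ordering, then rewrite the second ordering as that position sequence:
positions: Raj→1, Ben→2, Wes→3, Pia→4, Ava→5, Nia→6
second ordering as positions: [6, 4, 1, 3, 2, 5]
Discordant pairs = inversions in this position sequence.
6: 4, 1, 3, 2, 5 → 5
4: 1, 3, 2 → 3
1: 0
3: 2 → 1
2: 0
5: 0
Total: 5 + 3 + 0 + 1 + 0 + 0 = 9

Disagreeing pairs: 9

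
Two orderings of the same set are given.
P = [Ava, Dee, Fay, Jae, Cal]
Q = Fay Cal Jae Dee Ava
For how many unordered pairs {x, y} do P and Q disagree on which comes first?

8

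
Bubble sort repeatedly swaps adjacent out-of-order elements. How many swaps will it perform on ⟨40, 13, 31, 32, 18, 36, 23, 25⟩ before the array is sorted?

15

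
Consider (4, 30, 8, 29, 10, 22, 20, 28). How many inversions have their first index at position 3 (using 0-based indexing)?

4 such elements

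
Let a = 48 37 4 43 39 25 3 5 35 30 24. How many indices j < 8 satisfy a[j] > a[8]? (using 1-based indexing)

5 such elements

The element at index 8 is 5.
Elements before it: 48, 37, 4, 43, 39, 25, 3
Those larger than 5: 48, 37, 43, 39, 25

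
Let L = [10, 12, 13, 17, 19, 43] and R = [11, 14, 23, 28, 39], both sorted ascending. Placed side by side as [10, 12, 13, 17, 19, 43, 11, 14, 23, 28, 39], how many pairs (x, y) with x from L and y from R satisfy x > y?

There are 11 split inversions.

Count, for every r in R, how many entries of L exceed r:
r = 11: 12, 13, 17, 19, 43 → 5
r = 14: 17, 19, 43 → 3
r = 23: 43 → 1
r = 28: 43 → 1
r = 39: 43 → 1
Cross-inversions: 5 + 3 + 1 + 1 + 1 = 11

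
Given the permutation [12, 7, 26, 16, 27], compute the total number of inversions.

Sweep left to right; for each value list the smaller values that follow it:
12: 1
7: 0
26: 1
16: 0
27: 0
Sum: 1 + 0 + 1 + 0 + 0 = 2

2 inversions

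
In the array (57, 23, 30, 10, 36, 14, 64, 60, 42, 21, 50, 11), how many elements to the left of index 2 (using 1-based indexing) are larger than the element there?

The element at index 2 is 23.
Elements before it: 57
Those larger than 23: 57

1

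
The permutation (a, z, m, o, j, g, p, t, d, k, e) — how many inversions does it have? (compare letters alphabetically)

Element-by-element contributions:
a: 0
z: 9
m: 5
o: 5
j: 3
g: 2
p: 3
t: 3
d: 0
k: 1
e: 0
Sum: 0 + 9 + 5 + 5 + 3 + 2 + 3 + 3 + 0 + 1 + 0 = 31

31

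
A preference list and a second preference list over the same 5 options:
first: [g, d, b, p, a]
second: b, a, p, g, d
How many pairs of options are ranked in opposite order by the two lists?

Assign each item its position (1..5) in the first ordering, then rewrite the second ordering as that position sequence:
positions: g→1, d→2, b→3, p→4, a→5
second ordering as positions: [3, 5, 4, 1, 2]
Discordant pairs = inversions in this position sequence.
3: 1, 2 → 2
5: 4, 1, 2 → 3
4: 1, 2 → 2
1: 0
2: 0
Total: 2 + 3 + 2 + 0 + 0 = 7

7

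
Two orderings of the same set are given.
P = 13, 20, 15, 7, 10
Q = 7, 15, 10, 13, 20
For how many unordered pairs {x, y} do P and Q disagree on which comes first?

7 disagreeing pairs

Assign each item its position (1..5) in the first ordering, then rewrite the second ordering as that position sequence:
positions: 13→1, 20→2, 15→3, 7→4, 10→5
second ordering as positions: [4, 3, 5, 1, 2]
Discordant pairs = inversions in this position sequence.
4: 3, 1, 2 → 3
3: 1, 2 → 2
5: 1, 2 → 2
1: 0
2: 0
Total: 3 + 2 + 2 + 0 + 0 = 7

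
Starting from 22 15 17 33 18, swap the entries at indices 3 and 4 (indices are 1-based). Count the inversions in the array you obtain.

Positions 3 and 4 hold 17 and 33; after swapping, the array is [22, 15, 33, 17, 18].
Count, for each position, how many later elements it exceeds:
22 → 15, 17, 18 → 3
15 → none → 0
33 → 17, 18 → 2
17 → none → 0
18 → none → 0
Sum: 3 + 0 + 2 + 0 + 0 = 5

5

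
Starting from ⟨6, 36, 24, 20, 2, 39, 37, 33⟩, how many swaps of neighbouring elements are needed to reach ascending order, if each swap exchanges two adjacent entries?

Each adjacent swap fixes exactly one inversion, so the minimum swap count equals the number of inversions.
Count inversions — for each element, later elements that are smaller:
6: 2 → 1
36: 24, 20, 2, 33 → 4
24: 20, 2 → 2
20: 2 → 1
2: none → 0
39: 37, 33 → 2
37: 33 → 1
33: none → 0
Total inversions: 1 + 4 + 2 + 1 + 0 + 2 + 1 + 0 = 11

11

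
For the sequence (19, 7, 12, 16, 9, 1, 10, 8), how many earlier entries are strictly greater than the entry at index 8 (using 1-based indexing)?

The element at index 8 is 8.
Elements before it: 19, 7, 12, 16, 9, 1, 10
Those larger than 8: 19, 12, 16, 9, 10

5 such elements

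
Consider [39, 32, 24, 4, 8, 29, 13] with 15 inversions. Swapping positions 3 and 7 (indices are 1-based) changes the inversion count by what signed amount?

-1

Positions 3 and 7 hold 24 and 13; after swapping, the array is [39, 32, 13, 4, 8, 29, 24].
Element-by-element contributions:
39 → 32, 13, 4, 8, 29, 24 → 6
32 → 13, 4, 8, 29, 24 → 5
13 → 4, 8 → 2
4 → none → 0
8 → none → 0
29 → 24 → 1
24 → none → 0
Sum: 6 + 5 + 2 + 0 + 0 + 1 + 0 = 14
Change: 14 − 15 = -1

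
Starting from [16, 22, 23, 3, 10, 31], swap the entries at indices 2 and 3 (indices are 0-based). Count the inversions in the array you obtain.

Positions 2 and 3 hold 23 and 3; after swapping, the array is [16, 22, 3, 23, 10, 31].
For each element, count later entries that are smaller:
16: 2
22: 2
3: 0
23: 1
10: 0
31: 0
Sum: 2 + 2 + 0 + 1 + 0 + 0 = 5

5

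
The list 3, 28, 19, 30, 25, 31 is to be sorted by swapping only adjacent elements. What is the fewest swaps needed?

Adjacent swaps: 3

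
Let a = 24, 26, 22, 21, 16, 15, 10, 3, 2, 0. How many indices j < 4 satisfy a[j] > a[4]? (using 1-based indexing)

3 such elements

The element at index 4 is 21.
Elements before it: 24, 26, 22
Those larger than 21: 24, 26, 22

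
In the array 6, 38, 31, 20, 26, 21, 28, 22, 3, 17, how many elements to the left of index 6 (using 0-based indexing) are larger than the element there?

The element at index 6 is 28.
Elements before it: 6, 38, 31, 20, 26, 21
Those larger than 28: 38, 31

2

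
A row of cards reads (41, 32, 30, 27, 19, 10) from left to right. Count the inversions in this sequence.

Count, for each position, how many later elements it exceeds:
41 → 32, 30, 27, 19, 10 → 5
32 → 30, 27, 19, 10 → 4
30 → 27, 19, 10 → 3
27 → 19, 10 → 2
19 → 10 → 1
10 → none → 0
Sum: 5 + 4 + 3 + 2 + 1 + 0 = 15

15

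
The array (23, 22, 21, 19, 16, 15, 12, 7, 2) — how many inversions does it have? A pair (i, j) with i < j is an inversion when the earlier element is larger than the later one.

Sweep left to right; for each value list the smaller values that follow it:
23: 8
22: 7
21: 6
19: 5
16: 4
15: 3
12: 2
7: 1
2: 0
Sum: 8 + 7 + 6 + 5 + 4 + 3 + 2 + 1 + 0 = 36

36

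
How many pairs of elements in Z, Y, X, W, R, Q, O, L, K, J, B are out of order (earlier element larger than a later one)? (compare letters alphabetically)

55

For each element, count later entries that are smaller:
Z → Y, X, W, R, Q, O, L, K, J, B → 10
Y → X, W, R, Q, O, L, K, J, B → 9
X → W, R, Q, O, L, K, J, B → 8
W → R, Q, O, L, K, J, B → 7
R → Q, O, L, K, J, B → 6
Q → O, L, K, J, B → 5
O → L, K, J, B → 4
L → K, J, B → 3
K → J, B → 2
J → B → 1
B → none → 0
Sum: 10 + 9 + 8 + 7 + 6 + 5 + 4 + 3 + 2 + 1 + 0 = 55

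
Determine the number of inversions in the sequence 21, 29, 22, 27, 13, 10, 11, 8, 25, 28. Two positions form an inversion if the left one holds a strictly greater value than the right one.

Element-by-element contributions:
21: 4
29: 8
22: 4
27: 5
13: 3
10: 1
11: 1
8: 0
25: 0
28: 0
Sum: 4 + 8 + 4 + 5 + 3 + 1 + 1 + 0 + 0 + 0 = 26

26 out-of-order pairs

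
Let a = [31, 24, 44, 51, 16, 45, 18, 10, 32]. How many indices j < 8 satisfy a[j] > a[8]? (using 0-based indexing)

The element at index 8 is 32.
Elements before it: 31, 24, 44, 51, 16, 45, 18, 10
Those larger than 32: 44, 51, 45

3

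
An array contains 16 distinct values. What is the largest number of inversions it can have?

There are 120 inversions.

The maximum occurs when the array is in strictly decreasing order: every one of the C(16, 2) pairs is inverted.
C(16, 2) = 16·15/2 = 120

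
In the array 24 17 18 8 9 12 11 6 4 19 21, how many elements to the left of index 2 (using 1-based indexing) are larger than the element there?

The element at index 2 is 17.
Elements before it: 24
Those larger than 17: 24

1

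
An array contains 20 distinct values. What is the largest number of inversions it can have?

Inversions: 190

The maximum occurs when the array is in strictly decreasing order: every one of the C(20, 2) pairs is inverted.
C(20, 2) = 20·19/2 = 190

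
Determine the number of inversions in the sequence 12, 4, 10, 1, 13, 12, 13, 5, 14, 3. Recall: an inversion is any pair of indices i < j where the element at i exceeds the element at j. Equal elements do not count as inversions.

19 inversions

For each element, count later entries that are smaller:
12: 5
4: 2
10: 3
1: 0
13: 3
12: 2
13: 2
5: 1
14: 1
3: 0
Sum: 5 + 2 + 3 + 0 + 3 + 2 + 2 + 1 + 1 + 0 = 19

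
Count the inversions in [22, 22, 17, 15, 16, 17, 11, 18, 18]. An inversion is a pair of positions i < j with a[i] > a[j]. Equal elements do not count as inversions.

20 out-of-order pairs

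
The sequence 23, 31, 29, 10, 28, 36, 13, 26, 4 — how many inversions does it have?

23 inversions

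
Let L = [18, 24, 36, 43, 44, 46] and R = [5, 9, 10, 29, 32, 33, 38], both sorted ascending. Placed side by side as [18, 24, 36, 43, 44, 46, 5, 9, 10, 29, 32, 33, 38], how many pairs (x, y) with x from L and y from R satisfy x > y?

33

For each element r of the right run, count left-run elements greater than r:
r = 5: 18, 24, 36, 43, 44, 46 → 6
r = 9: 18, 24, 36, 43, 44, 46 → 6
r = 10: 18, 24, 36, 43, 44, 46 → 6
r = 29: 36, 43, 44, 46 → 4
r = 32: 36, 43, 44, 46 → 4
r = 33: 36, 43, 44, 46 → 4
r = 38: 43, 44, 46 → 3
Cross-inversions: 6 + 6 + 6 + 4 + 4 + 4 + 3 = 33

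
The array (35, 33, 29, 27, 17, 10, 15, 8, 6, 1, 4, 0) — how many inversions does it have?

Inversions: 64

For each element, count later entries that are smaller:
35: 11
33: 10
29: 9
27: 8
17: 7
10: 5
15: 5
8: 4
6: 3
1: 1
4: 1
0: 0
Sum: 11 + 10 + 9 + 8 + 7 + 5 + 5 + 4 + 3 + 1 + 1 + 0 = 64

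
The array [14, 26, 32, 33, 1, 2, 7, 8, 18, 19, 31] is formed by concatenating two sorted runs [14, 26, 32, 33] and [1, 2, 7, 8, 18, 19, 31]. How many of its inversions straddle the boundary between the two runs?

24

For each element r of the right run, count left-run elements greater than r:
r = 1: 14, 26, 32, 33 → 4
r = 2: 14, 26, 32, 33 → 4
r = 7: 14, 26, 32, 33 → 4
r = 8: 14, 26, 32, 33 → 4
r = 18: 26, 32, 33 → 3
r = 19: 26, 32, 33 → 3
r = 31: 32, 33 → 2
Cross-inversions: 4 + 4 + 4 + 4 + 3 + 3 + 2 = 24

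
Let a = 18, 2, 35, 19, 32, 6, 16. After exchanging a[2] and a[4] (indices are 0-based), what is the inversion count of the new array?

10 inversions

Positions 2 and 4 hold 35 and 32; after swapping, the array is [18, 2, 32, 19, 35, 6, 16].
Count, for each position, how many later elements it exceeds:
18: 3
2: 0
32: 3
19: 2
35: 2
6: 0
16: 0
Sum: 3 + 0 + 3 + 2 + 2 + 0 + 0 = 10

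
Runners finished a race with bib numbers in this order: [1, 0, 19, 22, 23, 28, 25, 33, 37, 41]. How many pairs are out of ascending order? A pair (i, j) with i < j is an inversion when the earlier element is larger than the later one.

Count, for each position, how many later elements it exceeds:
1: 1
0: 0
19: 0
22: 0
23: 0
28: 1
25: 0
33: 0
37: 0
41: 0
Sum: 1 + 0 + 0 + 0 + 0 + 1 + 0 + 0 + 0 + 0 = 2

2 inversions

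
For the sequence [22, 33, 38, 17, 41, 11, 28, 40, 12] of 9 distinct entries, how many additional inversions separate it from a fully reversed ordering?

17 inversions short

Maximum inversions for 9 distinct elements is C(9, 2) = 9·8/2 = 36.
Current inversions — for each element, count later smaller elements:
22: 3
33: 4
38: 4
17: 2
41: 4
11: 0
28: 1
40: 1
12: 0
Current total: 3 + 4 + 4 + 2 + 4 + 0 + 1 + 1 + 0 = 19
Shortfall: 36 − 19 = 17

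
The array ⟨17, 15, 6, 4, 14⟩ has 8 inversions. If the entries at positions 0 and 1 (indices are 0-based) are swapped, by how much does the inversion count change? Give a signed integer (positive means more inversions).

Positions 0 and 1 hold 17 and 15; after swapping, the array is [15, 17, 6, 4, 14].
Element-by-element contributions:
15: 3
17: 3
6: 1
4: 0
14: 0
Sum: 3 + 3 + 1 + 0 + 0 = 7
Change: 7 − 8 = -1

-1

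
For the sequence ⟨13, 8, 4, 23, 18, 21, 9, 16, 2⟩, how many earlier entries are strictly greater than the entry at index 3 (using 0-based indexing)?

The element at index 3 is 23.
Elements before it: 13, 8, 4
None of them are larger than 23.

0 such elements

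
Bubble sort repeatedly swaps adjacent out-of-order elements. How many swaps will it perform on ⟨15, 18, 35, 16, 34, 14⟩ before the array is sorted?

Each adjacent swap fixes exactly one inversion, so the minimum swap count equals the number of inversions.
Count inversions — for each element, later elements that are smaller:
15: 14 → 1
18: 16, 14 → 2
35: 16, 34, 14 → 3
16: 14 → 1
34: 14 → 1
14: none → 0
Total inversions: 1 + 2 + 3 + 1 + 1 + 0 = 8

8 adjacent swaps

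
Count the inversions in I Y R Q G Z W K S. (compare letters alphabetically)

Element-by-element contributions:
I → G → 1
Y → R, Q, G, W, K, S → 6
R → Q, G, K → 3
Q → G, K → 2
G → none → 0
Z → W, K, S → 3
W → K, S → 2
K → none → 0
S → none → 0
Sum: 1 + 6 + 3 + 2 + 0 + 3 + 2 + 0 + 0 = 17

There are 17 out-of-order pairs.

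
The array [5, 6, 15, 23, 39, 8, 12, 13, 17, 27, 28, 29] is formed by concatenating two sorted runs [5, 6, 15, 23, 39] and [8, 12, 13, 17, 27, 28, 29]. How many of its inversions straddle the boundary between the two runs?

Count, for every r in R, how many entries of L exceed r:
r = 8: 15, 23, 39 → 3
r = 12: 15, 23, 39 → 3
r = 13: 15, 23, 39 → 3
r = 17: 23, 39 → 2
r = 27: 39 → 1
r = 28: 39 → 1
r = 29: 39 → 1
Cross-inversions: 3 + 3 + 3 + 2 + 1 + 1 + 1 = 14

14 cross-inversions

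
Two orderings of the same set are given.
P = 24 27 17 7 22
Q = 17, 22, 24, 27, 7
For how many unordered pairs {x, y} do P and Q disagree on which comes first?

Assign each item its position (1..5) in the first ordering, then rewrite the second ordering as that position sequence:
positions: 24→1, 27→2, 17→3, 7→4, 22→5
second ordering as positions: [3, 5, 1, 2, 4]
Discordant pairs = inversions in this position sequence.
3: 1, 2 → 2
5: 1, 2, 4 → 3
1: 0
2: 0
4: 0
Total: 2 + 3 + 0 + 0 + 0 = 5

5 disagreeing pairs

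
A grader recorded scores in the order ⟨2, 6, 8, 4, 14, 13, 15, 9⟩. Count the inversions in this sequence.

For each element, count later entries that are smaller:
2: 0
6: 1
8: 1
4: 0
14: 2
13: 1
15: 1
9: 0
Sum: 0 + 1 + 1 + 0 + 2 + 1 + 1 + 0 = 6

6 inversions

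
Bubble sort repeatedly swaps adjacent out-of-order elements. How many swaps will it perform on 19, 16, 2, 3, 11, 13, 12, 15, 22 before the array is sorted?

The minimum number of adjacent swaps to sort an array equals its inversion count, since every such swap removes exactly one inversion.
Count inversions — for each element, later elements that are smaller:
19: 16, 2, 3, 11, 13, 12, 15 → 7
16: 2, 3, 11, 13, 12, 15 → 6
2: none → 0
3: none → 0
11: none → 0
13: 12 → 1
12: none → 0
15: none → 0
22: none → 0
Total inversions: 7 + 6 + 0 + 0 + 0 + 1 + 0 + 0 + 0 = 14

Adjacent swaps: 14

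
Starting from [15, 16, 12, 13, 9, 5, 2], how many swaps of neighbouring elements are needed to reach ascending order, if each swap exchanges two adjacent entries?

Adjacent swaps: 19

Each adjacent swap fixes exactly one inversion, so the minimum swap count equals the number of inversions.
Count inversions — for each element, later elements that are smaller:
15: 12, 13, 9, 5, 2 → 5
16: 12, 13, 9, 5, 2 → 5
12: 9, 5, 2 → 3
13: 9, 5, 2 → 3
9: 5, 2 → 2
5: 2 → 1
2: none → 0
Total inversions: 5 + 5 + 3 + 3 + 2 + 1 + 0 = 19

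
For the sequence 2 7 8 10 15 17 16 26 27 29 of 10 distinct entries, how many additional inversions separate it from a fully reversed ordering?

44

Maximum inversions for 10 distinct elements is C(10, 2) = 10·9/2 = 45.
Current inversions — for each element, count later smaller elements:
2: 0
7: 0
8: 0
10: 0
15: 0
17: 1
16: 0
26: 0
27: 0
29: 0
Current total: 0 + 0 + 0 + 0 + 0 + 1 + 0 + 0 + 0 + 0 = 1
Shortfall: 45 − 1 = 44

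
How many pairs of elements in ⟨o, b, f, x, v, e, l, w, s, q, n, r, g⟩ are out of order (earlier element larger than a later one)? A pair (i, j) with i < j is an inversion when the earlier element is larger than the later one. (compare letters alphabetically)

Sweep left to right; for each value list the smaller values that follow it:
o: 6
b: 0
f: 1
x: 9
v: 7
e: 0
l: 1
w: 5
s: 4
q: 2
n: 1
r: 1
g: 0
Sum: 6 + 0 + 1 + 9 + 7 + 0 + 1 + 5 + 4 + 2 + 1 + 1 + 0 = 37

37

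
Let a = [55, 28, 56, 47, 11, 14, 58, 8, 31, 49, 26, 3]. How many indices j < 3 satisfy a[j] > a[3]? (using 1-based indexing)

0

The element at index 3 is 56.
Elements before it: 55, 28
None of them are larger than 56.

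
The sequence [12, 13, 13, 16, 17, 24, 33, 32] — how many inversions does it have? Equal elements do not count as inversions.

For each element, count later entries that are smaller:
12: 0
13: 0
13: 0
16: 0
17: 0
24: 0
33: 1
32: 0
Sum: 0 + 0 + 0 + 0 + 0 + 0 + 1 + 0 = 1

1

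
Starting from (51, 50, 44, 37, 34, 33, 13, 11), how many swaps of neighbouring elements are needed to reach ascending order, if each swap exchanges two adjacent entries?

28

Each adjacent swap fixes exactly one inversion, so the minimum swap count equals the number of inversions.
Count inversions — for each element, later elements that are smaller:
51: 50, 44, 37, 34, 33, 13, 11 → 7
50: 44, 37, 34, 33, 13, 11 → 6
44: 37, 34, 33, 13, 11 → 5
37: 34, 33, 13, 11 → 4
34: 33, 13, 11 → 3
33: 13, 11 → 2
13: 11 → 1
11: none → 0
Total inversions: 7 + 6 + 5 + 4 + 3 + 2 + 1 + 0 = 28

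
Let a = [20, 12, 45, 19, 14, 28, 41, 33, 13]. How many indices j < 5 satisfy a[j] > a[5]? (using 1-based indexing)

The element at index 5 is 14.
Elements before it: 20, 12, 45, 19
Those larger than 14: 20, 45, 19

3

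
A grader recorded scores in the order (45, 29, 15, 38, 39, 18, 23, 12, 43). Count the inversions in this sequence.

There are 21 out-of-order pairs.

For each element, count later entries that are smaller:
45: 8
29: 4
15: 1
38: 3
39: 3
18: 1
23: 1
12: 0
43: 0
Sum: 8 + 4 + 1 + 3 + 3 + 1 + 1 + 0 + 0 = 21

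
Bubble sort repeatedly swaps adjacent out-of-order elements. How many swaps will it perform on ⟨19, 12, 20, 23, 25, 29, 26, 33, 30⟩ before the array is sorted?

3 adjacent swaps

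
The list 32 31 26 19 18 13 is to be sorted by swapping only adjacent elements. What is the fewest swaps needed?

15 swaps

Each adjacent swap fixes exactly one inversion, so the minimum swap count equals the number of inversions.
Count inversions — for each element, later elements that are smaller:
32: 31, 26, 19, 18, 13 → 5
31: 26, 19, 18, 13 → 4
26: 19, 18, 13 → 3
19: 18, 13 → 2
18: 13 → 1
13: none → 0
Total inversions: 5 + 4 + 3 + 2 + 1 + 0 = 15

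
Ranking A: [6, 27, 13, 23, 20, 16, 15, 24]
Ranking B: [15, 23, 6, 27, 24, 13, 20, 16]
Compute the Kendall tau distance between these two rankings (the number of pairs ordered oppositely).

Assign each item its position (1..8) in the first ordering, then rewrite the second ordering as that position sequence:
positions: 6→1, 27→2, 13→3, 23→4, 20→5, 16→6, 15→7, 24→8
second ordering as positions: [7, 4, 1, 2, 8, 3, 5, 6]
Discordant pairs = inversions in this position sequence.
7: 4, 1, 2, 3, 5, 6 → 6
4: 1, 2, 3 → 3
1: 0
2: 0
8: 3, 5, 6 → 3
3: 0
5: 0
6: 0
Total: 6 + 3 + 0 + 0 + 3 + 0 + 0 + 0 = 12

Discordant pairs: 12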